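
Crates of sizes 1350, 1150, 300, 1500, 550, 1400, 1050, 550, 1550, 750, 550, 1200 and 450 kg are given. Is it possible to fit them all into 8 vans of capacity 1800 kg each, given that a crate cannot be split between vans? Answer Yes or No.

Yes

A valid assignment using 8 vans:
  van 1: 1550 = 1550
  van 2: 1500 + 300 = 1800
  van 3: 1400 = 1400
  van 4: 1350 + 450 = 1800
  van 5: 1200 + 550 = 1750
  van 6: 1150 + 550 = 1700
  van 7: 1050 + 750 = 1800
  van 8: 550 = 550
Every load is within 1800 kg, so 8 vans suffice.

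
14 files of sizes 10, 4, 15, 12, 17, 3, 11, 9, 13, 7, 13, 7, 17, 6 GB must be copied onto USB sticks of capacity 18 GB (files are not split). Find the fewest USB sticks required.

Total = 17 + 17 + 15 + 13 + 13 + 12 + 11 + 10 + 9 + 7 + 7 + 6 + 4 + 3 = 144 GB.
Lower bound: ⌈144/18⌉ = 8 USB sticks.
A packing using 9 USB sticks:
  USB stick 1: 17 = 17
  USB stick 2: 17 = 17
  USB stick 3: 15 + 3 = 18
  USB stick 4: 13 + 4 = 17
  USB stick 5: 13 = 13
  USB stick 6: 12 + 6 = 18
  USB stick 7: 11 + 7 = 18
  USB stick 8: 10 + 7 = 17
  USB stick 9: 9 = 9
No arrangement into 8 USB sticks stays within capacity, so 9 is optimal.

9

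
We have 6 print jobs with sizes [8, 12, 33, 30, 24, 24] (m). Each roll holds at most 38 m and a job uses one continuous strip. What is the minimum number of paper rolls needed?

Total = 33 + 30 + 24 + 24 + 12 + 8 = 131 m.
Lower bound: ⌈131/38⌉ = 4 paper rolls.
A packing using 4 paper rolls:
  roll 1: 33 = 33
  roll 2: 30 + 8 = 38
  roll 3: 24 + 12 = 36
  roll 4: 24 = 24
This matches the lower bound, so 4 is optimal.

4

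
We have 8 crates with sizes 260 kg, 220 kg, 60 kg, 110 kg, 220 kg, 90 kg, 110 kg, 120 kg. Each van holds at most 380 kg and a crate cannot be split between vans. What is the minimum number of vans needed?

4

Total = 260 + 220 + 220 + 120 + 110 + 110 + 90 + 60 = 1190 kg.
Lower bound: ⌈1190/380⌉ = 4 vans.
A packing using 4 vans:
  van 1: 260 + 120 = 380
  van 2: 220 + 110 = 330
  van 3: 220 + 110 = 330
  van 4: 90 + 60 = 150
This matches the lower bound, so 4 is optimal.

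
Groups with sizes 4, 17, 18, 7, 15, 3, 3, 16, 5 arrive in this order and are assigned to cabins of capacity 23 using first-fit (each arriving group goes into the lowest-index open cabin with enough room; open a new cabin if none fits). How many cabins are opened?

5

  4 → cabin 1 (new)  [load 4/23]
  17 → cabin 1  [load 21/23]
  18 → cabin 2 (new)  [load 18/23]
  7 → cabin 3 (new)  [load 7/23]
  15 → cabin 3  [load 22/23]
  3 → cabin 2  [load 21/23]
  3 → cabin 4 (new)  [load 3/23]
  16 → cabin 4  [load 19/23]
  5 → cabin 5 (new)  [load 5/23]
5 cabins opened.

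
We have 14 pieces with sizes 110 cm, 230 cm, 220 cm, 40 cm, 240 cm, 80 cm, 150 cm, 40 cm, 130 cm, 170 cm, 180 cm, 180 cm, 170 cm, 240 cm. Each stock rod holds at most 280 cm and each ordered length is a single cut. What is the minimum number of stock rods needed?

9

Total = 240 + 240 + 230 + 220 + 180 + 180 + 170 + 170 + 150 + 130 + 110 + 80 + 40 + 40 = 2180 cm.
Lower bound: ⌈2180/280⌉ = 8 stock rods.
Also, 9 pieces each exceed 140 cm, and no two of those can share a stock rod, so at least 9 stock rods are needed.
A packing using 9 stock rods:
  stock rod 1: 240 + 40 = 280
  stock rod 2: 240 + 40 = 280
  stock rod 3: 230 = 230
  stock rod 4: 220 = 220
  stock rod 5: 180 + 80 = 260
  stock rod 6: 180 = 180
  stock rod 7: 170 + 110 = 280
  stock rod 8: 170 = 170
  stock rod 9: 150 + 130 = 280
This matches the lower bound, so 9 is optimal.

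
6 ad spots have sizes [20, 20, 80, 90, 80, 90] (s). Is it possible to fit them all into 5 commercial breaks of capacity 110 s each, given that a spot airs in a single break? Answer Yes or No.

Yes

A valid assignment using 4 commercial breaks:
  break 1: 90 + 20 = 110
  break 2: 90 + 20 = 110
  break 3: 80 = 80
  break 4: 80 = 80
That uses only 4 ≤ 5, so 5 commercial breaks are enough.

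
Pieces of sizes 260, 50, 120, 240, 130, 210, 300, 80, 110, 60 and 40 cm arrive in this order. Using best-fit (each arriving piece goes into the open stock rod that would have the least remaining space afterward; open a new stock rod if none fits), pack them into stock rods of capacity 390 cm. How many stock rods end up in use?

  260 → stock rod 1 (new)  [load 260/390]
  50 → stock rod 1  [load 310/390]
  120 → stock rod 2 (new)  [load 120/390]
  240 → stock rod 2  [load 360/390]
  130 → stock rod 3 (new)  [load 130/390]
  210 → stock rod 3  [load 340/390]
  300 → stock rod 4 (new)  [load 300/390]
  80 → stock rod 1  [load 390/390]
  110 → stock rod 5 (new)  [load 110/390]
  60 → stock rod 4  [load 360/390]
  40 → stock rod 3  [load 380/390]
5 stock rods opened.

5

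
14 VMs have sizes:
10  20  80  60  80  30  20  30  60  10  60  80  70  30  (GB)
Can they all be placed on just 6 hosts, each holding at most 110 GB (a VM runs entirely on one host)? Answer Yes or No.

No

Total = 640 GB; ⌈640/110⌉ = 6.
7 VMs each exceed half the capacity and cannot share a host, forcing at least 7 hosts.
At least 7 hosts are required, but only 6 are allowed.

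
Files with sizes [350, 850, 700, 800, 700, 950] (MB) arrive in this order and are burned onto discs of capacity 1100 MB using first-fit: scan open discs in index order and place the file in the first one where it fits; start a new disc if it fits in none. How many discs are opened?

5

  350 → disc 1 (new)  [load 350/1100]
  850 → disc 2 (new)  [load 850/1100]
  700 → disc 1  [load 1050/1100]
  800 → disc 3 (new)  [load 800/1100]
  700 → disc 4 (new)  [load 700/1100]
  950 → disc 5 (new)  [load 950/1100]
5 discs opened.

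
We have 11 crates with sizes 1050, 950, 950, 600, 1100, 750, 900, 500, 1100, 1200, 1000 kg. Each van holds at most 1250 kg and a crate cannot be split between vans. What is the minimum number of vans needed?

Total = 1200 + 1100 + 1100 + 1050 + 1000 + 950 + 950 + 900 + 750 + 600 + 500 = 10100 kg.
Lower bound: ⌈10100/1250⌉ = 9 vans.
A packing using 10 vans:
  van 1: 1200 = 1200
  van 2: 1100 = 1100
  van 3: 1100 = 1100
  van 4: 1050 = 1050
  van 5: 1000 = 1000
  van 6: 950 = 950
  van 7: 950 = 950
  van 8: 900 = 900
  van 9: 750 + 500 = 1250
  van 10: 600 = 600
No arrangement into 9 vans stays within capacity, so 10 is optimal.

10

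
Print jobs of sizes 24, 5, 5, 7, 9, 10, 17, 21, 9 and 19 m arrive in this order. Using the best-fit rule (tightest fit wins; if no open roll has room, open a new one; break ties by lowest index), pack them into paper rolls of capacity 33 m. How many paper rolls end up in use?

5

  24 → roll 1 (new)  [load 24/33]
  5 → roll 1  [load 29/33]
  5 → roll 2 (new)  [load 5/33]
  7 → roll 2  [load 12/33]
  9 → roll 2  [load 21/33]
  10 → roll 2  [load 31/33]
  17 → roll 3 (new)  [load 17/33]
  21 → roll 4 (new)  [load 21/33]
  9 → roll 4  [load 30/33]
  19 → roll 5 (new)  [load 19/33]
5 paper rolls opened.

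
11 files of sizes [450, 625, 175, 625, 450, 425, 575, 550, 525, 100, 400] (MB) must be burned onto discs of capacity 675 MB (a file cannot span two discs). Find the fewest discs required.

9

Total = 625 + 625 + 575 + 550 + 525 + 450 + 450 + 425 + 400 + 175 + 100 = 4900 MB.
Lower bound: ⌈4900/675⌉ = 8 discs.
Also, 9 files each exceed 675/2 MB, and no two of those can share a disc, so at least 9 discs are needed.
A packing using 9 discs:
  disc 1: 625 = 625
  disc 2: 625 = 625
  disc 3: 575 + 100 = 675
  disc 4: 550 = 550
  disc 5: 525 = 525
  disc 6: 450 + 175 = 625
  disc 7: 450 = 450
  disc 8: 425 = 425
  disc 9: 400 = 400
This matches the lower bound, so 9 is optimal.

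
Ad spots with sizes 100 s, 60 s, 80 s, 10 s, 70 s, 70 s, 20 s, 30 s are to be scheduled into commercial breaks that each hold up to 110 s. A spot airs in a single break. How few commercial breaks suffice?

Total = 100 + 80 + 70 + 70 + 60 + 30 + 20 + 10 = 440 s.
Lower bound: ⌈440/110⌉ = 4 commercial breaks.
Also, 5 ad spots each exceed 55 s, and no two of those can share a break, so at least 5 commercial breaks are needed.
A packing using 5 commercial breaks:
  break 1: 100 + 10 = 110
  break 2: 80 + 30 = 110
  break 3: 70 + 20 = 90
  break 4: 70 = 70
  break 5: 60 = 60
This matches the lower bound, so 5 is optimal.

5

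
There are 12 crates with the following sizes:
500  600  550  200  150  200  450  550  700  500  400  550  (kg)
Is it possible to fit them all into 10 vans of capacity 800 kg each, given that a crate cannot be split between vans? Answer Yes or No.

A valid assignment using 9 vans:
  van 1: 700 = 700
  van 2: 600 + 200 = 800
  van 3: 550 + 200 = 750
  van 4: 550 + 150 = 700
  van 5: 550 = 550
  van 6: 500 = 500
  van 7: 500 = 500
  van 8: 450 = 450
  van 9: 400 = 400
That uses only 9 ≤ 10, so 10 vans are enough.

Yes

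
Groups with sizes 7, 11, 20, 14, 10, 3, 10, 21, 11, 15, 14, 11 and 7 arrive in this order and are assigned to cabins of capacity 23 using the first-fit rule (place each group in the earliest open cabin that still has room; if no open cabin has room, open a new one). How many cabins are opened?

8

  7 → cabin 1 (new)  [load 7/23]
  11 → cabin 1  [load 18/23]
  20 → cabin 2 (new)  [load 20/23]
  14 → cabin 3 (new)  [load 14/23]
  10 → cabin 4 (new)  [load 10/23]
  3 → cabin 1  [load 21/23]
  10 → cabin 4  [load 20/23]
  21 → cabin 5 (new)  [load 21/23]
  11 → cabin 6 (new)  [load 11/23]
  15 → cabin 7 (new)  [load 15/23]
  14 → cabin 8 (new)  [load 14/23]
  11 → cabin 6  [load 22/23]
  7 → cabin 3  [load 21/23]
8 cabins opened.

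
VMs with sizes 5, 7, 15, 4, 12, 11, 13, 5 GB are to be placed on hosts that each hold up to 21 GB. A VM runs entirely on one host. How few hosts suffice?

Total = 15 + 13 + 12 + 11 + 7 + 5 + 5 + 4 = 72 GB.
Lower bound: ⌈72/21⌉ = 4 hosts.
A packing using 4 hosts:
  host 1: 15 + 5 = 20
  host 2: 13 + 7 = 20
  host 3: 12 + 5 + 4 = 21
  host 4: 11 = 11
This matches the lower bound, so 4 is optimal.

4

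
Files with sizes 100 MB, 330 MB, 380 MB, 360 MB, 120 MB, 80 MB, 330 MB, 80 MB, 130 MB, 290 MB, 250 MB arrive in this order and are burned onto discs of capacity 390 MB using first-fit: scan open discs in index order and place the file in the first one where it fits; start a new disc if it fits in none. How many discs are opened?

7

  100 → disc 1 (new)  [load 100/390]
  330 → disc 2 (new)  [load 330/390]
  380 → disc 3 (new)  [load 380/390]
  360 → disc 4 (new)  [load 360/390]
  120 → disc 1  [load 220/390]
  80 → disc 1  [load 300/390]
  330 → disc 5 (new)  [load 330/390]
  80 → disc 1  [load 380/390]
  130 → disc 6 (new)  [load 130/390]
  290 → disc 7 (new)  [load 290/390]
  250 → disc 6  [load 380/390]
7 discs opened.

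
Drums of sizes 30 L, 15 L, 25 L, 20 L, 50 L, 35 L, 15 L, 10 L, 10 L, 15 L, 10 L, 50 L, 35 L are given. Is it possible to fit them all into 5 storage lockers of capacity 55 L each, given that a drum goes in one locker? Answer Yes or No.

No

Total = 320 L; ⌈320/55⌉ = 6.
At least 6 storage lockers are required, but only 5 are allowed.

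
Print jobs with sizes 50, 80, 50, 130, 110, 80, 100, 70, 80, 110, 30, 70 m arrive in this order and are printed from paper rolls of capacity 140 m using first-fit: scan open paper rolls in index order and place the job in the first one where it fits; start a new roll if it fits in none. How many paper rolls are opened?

8

  50 → roll 1 (new)  [load 50/140]
  80 → roll 1  [load 130/140]
  50 → roll 2 (new)  [load 50/140]
  130 → roll 3 (new)  [load 130/140]
  110 → roll 4 (new)  [load 110/140]
  80 → roll 2  [load 130/140]
  100 → roll 5 (new)  [load 100/140]
  70 → roll 6 (new)  [load 70/140]
  80 → roll 7 (new)  [load 80/140]
  110 → roll 8 (new)  [load 110/140]
  30 → roll 4  [load 140/140]
  70 → roll 6  [load 140/140]
8 paper rolls opened.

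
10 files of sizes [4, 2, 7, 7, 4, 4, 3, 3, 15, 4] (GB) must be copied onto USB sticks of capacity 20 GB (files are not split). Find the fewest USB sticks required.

Total = 15 + 7 + 7 + 4 + 4 + 4 + 4 + 3 + 3 + 2 = 53 GB.
Lower bound: ⌈53/20⌉ = 3 USB sticks.
A packing using 3 USB sticks:
  USB stick 1: 15 + 4 = 19
  USB stick 2: 7 + 7 + 4 + 2 = 20
  USB stick 3: 4 + 4 + 3 + 3 = 14
This matches the lower bound, so 3 is optimal.

3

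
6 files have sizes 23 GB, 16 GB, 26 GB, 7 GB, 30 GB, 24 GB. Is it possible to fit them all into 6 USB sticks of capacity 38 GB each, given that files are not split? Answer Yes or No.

A valid assignment using 5 USB sticks:
  USB stick 1: 30 + 7 = 37
  USB stick 2: 26 = 26
  USB stick 3: 24 = 24
  USB stick 4: 23 = 23
  USB stick 5: 16 = 16
That uses only 5 ≤ 6, so 6 USB sticks are enough.

Yes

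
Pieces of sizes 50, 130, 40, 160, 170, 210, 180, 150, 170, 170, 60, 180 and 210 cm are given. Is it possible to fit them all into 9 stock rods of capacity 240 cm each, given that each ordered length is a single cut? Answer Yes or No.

No

Total = 1880 cm; ⌈1880/240⌉ = 8.
10 pieces each exceed half the capacity and cannot share a stock rod, forcing at least 10 stock rods.
At least 10 stock rods are required, but only 9 are allowed.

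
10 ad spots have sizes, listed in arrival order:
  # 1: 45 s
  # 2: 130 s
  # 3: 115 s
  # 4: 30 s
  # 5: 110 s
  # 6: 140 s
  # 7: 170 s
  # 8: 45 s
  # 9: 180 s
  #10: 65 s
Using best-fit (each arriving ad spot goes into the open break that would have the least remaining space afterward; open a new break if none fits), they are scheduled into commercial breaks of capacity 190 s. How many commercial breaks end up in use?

6

  45 → break 1 (new)  [load 45/190]
  130 → break 1  [load 175/190]
  115 → break 2 (new)  [load 115/190]
  30 → break 2  [load 145/190]
  110 → break 3 (new)  [load 110/190]
  140 → break 4 (new)  [load 140/190]
  170 → break 5 (new)  [load 170/190]
  45 → break 2  [load 190/190]
  180 → break 6 (new)  [load 180/190]
  65 → break 3  [load 175/190]
6 commercial breaks opened.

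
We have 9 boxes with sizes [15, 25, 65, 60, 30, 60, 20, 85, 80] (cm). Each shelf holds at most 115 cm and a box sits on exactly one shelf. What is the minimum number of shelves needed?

Total = 85 + 80 + 65 + 60 + 60 + 30 + 25 + 20 + 15 = 440 cm.
Lower bound: ⌈440/115⌉ = 4 shelves.
Also, 5 boxes each exceed 115/2 cm, and no two of those can share a shelf, so at least 5 shelves are needed.
A packing using 5 shelves:
  shelf 1: 85 + 30 = 115
  shelf 2: 80 + 25 = 105
  shelf 3: 65 + 20 + 15 = 100
  shelf 4: 60 = 60
  shelf 5: 60 = 60
This matches the lower bound, so 5 is optimal.

5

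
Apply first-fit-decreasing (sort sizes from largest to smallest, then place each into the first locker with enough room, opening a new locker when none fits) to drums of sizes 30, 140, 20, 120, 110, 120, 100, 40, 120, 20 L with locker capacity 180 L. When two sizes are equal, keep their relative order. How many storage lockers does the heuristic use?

Sorted descending: 140, 120, 120, 120, 110, 100, 40, 30, 20, 20.
  140 → locker 1 (new)  [load 140/180]
  120 → locker 2 (new)  [load 120/180]
  120 → locker 3 (new)  [load 120/180]
  120 → locker 4 (new)  [load 120/180]
  110 → locker 5 (new)  [load 110/180]
  100 → locker 6 (new)  [load 100/180]
  40 → locker 1  [load 180/180]
  30 → locker 2  [load 150/180]
  20 → locker 2  [load 170/180]
  20 → locker 3  [load 140/180]
6 storage lockers opened.

6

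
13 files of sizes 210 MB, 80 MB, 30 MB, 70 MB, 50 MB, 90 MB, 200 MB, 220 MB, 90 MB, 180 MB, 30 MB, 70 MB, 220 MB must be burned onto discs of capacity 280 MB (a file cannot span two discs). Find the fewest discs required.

Total = 220 + 220 + 210 + 200 + 180 + 90 + 90 + 80 + 70 + 70 + 50 + 30 + 30 = 1540 MB.
Lower bound: ⌈1540/280⌉ = 6 discs.
A packing using 6 discs:
  disc 1: 220 + 50 = 270
  disc 2: 220 + 30 + 30 = 280
  disc 3: 210 + 70 = 280
  disc 4: 200 + 80 = 280
  disc 5: 180 + 90 = 270
  disc 6: 90 + 70 = 160
This matches the lower bound, so 6 is optimal.

6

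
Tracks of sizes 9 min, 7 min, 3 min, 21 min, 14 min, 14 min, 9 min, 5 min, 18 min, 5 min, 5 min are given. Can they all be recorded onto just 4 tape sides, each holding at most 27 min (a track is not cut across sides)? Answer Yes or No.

No

Total = 110 min; ⌈110/27⌉ = 5.
At least 5 tape sides are required, but only 4 are allowed.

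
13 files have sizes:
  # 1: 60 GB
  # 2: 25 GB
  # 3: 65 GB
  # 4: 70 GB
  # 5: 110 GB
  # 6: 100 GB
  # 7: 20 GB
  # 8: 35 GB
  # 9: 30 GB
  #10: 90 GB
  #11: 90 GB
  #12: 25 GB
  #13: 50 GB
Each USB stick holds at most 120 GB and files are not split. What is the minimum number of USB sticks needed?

7

Total = 110 + 100 + 90 + 90 + 70 + 65 + 60 + 50 + 35 + 30 + 25 + 25 + 20 = 770 GB.
Lower bound: ⌈770/120⌉ = 7 USB sticks.
A packing using 7 USB sticks:
  USB stick 1: 110 = 110
  USB stick 2: 100 + 20 = 120
  USB stick 3: 90 + 30 = 120
  USB stick 4: 90 + 25 = 115
  USB stick 5: 70 + 50 = 120
  USB stick 6: 65 + 35 = 100
  USB stick 7: 60 + 25 = 85
This matches the lower bound, so 7 is optimal.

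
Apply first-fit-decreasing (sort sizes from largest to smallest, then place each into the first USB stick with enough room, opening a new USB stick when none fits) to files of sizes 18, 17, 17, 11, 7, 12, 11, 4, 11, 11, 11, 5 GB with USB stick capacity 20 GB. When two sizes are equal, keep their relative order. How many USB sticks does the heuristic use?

9

Sorted descending: 18, 17, 17, 12, 11, 11, 11, 11, 11, 7, 5, 4.
  18 → USB stick 1 (new)  [load 18/20]
  17 → USB stick 2 (new)  [load 17/20]
  17 → USB stick 3 (new)  [load 17/20]
  12 → USB stick 4 (new)  [load 12/20]
  11 → USB stick 5 (new)  [load 11/20]
  11 → USB stick 6 (new)  [load 11/20]
  11 → USB stick 7 (new)  [load 11/20]
  11 → USB stick 8 (new)  [load 11/20]
  11 → USB stick 9 (new)  [load 11/20]
  7 → USB stick 4  [load 19/20]
  5 → USB stick 5  [load 16/20]
  4 → USB stick 5  [load 20/20]
9 USB sticks opened.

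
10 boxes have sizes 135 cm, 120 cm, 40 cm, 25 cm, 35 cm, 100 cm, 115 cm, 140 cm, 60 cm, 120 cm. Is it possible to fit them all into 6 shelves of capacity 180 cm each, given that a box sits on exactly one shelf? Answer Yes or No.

Yes

A valid assignment using 6 shelves:
  shelf 1: 140 + 40 = 180
  shelf 2: 135 + 35 = 170
  shelf 3: 120 + 60 = 180
  shelf 4: 120 + 25 = 145
  shelf 5: 115 = 115
  shelf 6: 100 = 100
Every load is within 180 cm, so 6 shelves suffice.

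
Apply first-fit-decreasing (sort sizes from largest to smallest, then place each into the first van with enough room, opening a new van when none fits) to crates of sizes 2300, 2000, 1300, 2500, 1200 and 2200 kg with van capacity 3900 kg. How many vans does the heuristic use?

4

Sorted descending: 2500, 2300, 2200, 2000, 1300, 1200.
  2500 → van 1 (new)  [load 2500/3900]
  2300 → van 2 (new)  [load 2300/3900]
  2200 → van 3 (new)  [load 2200/3900]
  2000 → van 4 (new)  [load 2000/3900]
  1300 → van 1  [load 3800/3900]
  1200 → van 2  [load 3500/3900]
4 vans opened.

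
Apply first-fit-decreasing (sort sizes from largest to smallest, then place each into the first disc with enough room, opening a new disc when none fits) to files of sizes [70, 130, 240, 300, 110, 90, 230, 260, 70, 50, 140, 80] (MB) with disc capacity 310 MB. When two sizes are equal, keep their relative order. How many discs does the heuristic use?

Sorted descending: 300, 260, 240, 230, 140, 130, 110, 90, 80, 70, 70, 50.
  300 → disc 1 (new)  [load 300/310]
  260 → disc 2 (new)  [load 260/310]
  240 → disc 3 (new)  [load 240/310]
  230 → disc 4 (new)  [load 230/310]
  140 → disc 5 (new)  [load 140/310]
  130 → disc 5  [load 270/310]
  110 → disc 6 (new)  [load 110/310]
  90 → disc 6  [load 200/310]
  80 → disc 4  [load 310/310]
  70 → disc 3  [load 310/310]
  70 → disc 6  [load 270/310]
  50 → disc 2  [load 310/310]
6 discs opened.

6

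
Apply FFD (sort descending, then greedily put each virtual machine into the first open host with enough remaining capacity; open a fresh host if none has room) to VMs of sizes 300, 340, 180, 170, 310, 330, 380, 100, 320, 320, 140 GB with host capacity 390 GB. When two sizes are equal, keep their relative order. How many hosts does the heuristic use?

Sorted descending: 380, 340, 330, 320, 320, 310, 300, 180, 170, 140, 100.
  380 → host 1 (new)  [load 380/390]
  340 → host 2 (new)  [load 340/390]
  330 → host 3 (new)  [load 330/390]
  320 → host 4 (new)  [load 320/390]
  320 → host 5 (new)  [load 320/390]
  310 → host 6 (new)  [load 310/390]
  300 → host 7 (new)  [load 300/390]
  180 → host 8 (new)  [load 180/390]
  170 → host 8  [load 350/390]
  140 → host 9 (new)  [load 140/390]
  100 → host 9  [load 240/390]
9 hosts opened.

9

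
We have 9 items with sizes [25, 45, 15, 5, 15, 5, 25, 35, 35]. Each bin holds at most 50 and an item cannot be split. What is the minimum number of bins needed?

5

Total = 45 + 35 + 35 + 25 + 25 + 15 + 15 + 5 + 5 = 205.
Lower bound: ⌈205/50⌉ = 5 bins.
A packing using 5 bins:
  bin 1: 45 + 5 = 50
  bin 2: 35 + 15 = 50
  bin 3: 35 + 15 = 50
  bin 4: 25 + 25 = 50
  bin 5: 5 = 5
This matches the lower bound, so 5 is optimal.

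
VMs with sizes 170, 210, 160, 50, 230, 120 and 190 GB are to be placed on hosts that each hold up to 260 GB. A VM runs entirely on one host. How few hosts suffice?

6

Total = 230 + 210 + 190 + 170 + 160 + 120 + 50 = 1130 GB.
Lower bound: ⌈1130/260⌉ = 5 hosts.
A packing using 6 hosts:
  host 1: 230 = 230
  host 2: 210 + 50 = 260
  host 3: 190 = 190
  host 4: 170 = 170
  host 5: 160 = 160
  host 6: 120 = 120
No arrangement into 5 hosts stays within capacity, so 6 is optimal.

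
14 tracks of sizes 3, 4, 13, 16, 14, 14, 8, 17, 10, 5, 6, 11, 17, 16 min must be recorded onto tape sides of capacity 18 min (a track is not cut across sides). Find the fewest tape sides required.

Total = 17 + 17 + 16 + 16 + 14 + 14 + 13 + 11 + 10 + 8 + 6 + 5 + 4 + 3 = 154 min.
Lower bound: ⌈154/18⌉ = 9 tape sides.
A packing using 9 tape sides:
  side 1: 17 = 17
  side 2: 17 = 17
  side 3: 16 = 16
  side 4: 16 = 16
  side 5: 14 + 4 = 18
  side 6: 14 + 3 = 17
  side 7: 13 + 5 = 18
  side 8: 11 + 6 = 17
  side 9: 10 + 8 = 18
This matches the lower bound, so 9 is optimal.

9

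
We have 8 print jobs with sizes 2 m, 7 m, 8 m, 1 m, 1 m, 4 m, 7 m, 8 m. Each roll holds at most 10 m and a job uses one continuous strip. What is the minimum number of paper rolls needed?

Total = 8 + 8 + 7 + 7 + 4 + 2 + 1 + 1 = 38 m.
Lower bound: ⌈38/10⌉ = 4 paper rolls.
A packing using 5 paper rolls:
  roll 1: 8 + 2 = 10
  roll 2: 8 + 1 + 1 = 10
  roll 3: 7 = 7
  roll 4: 7 = 7
  roll 5: 4 = 4
No arrangement into 4 paper rolls stays within capacity, so 5 is optimal.

5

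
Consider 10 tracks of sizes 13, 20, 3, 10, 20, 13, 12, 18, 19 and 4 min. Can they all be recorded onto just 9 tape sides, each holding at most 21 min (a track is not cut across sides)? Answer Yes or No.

Yes

A valid assignment using 8 tape sides:
  side 1: 20 = 20
  side 2: 20 = 20
  side 3: 19 = 19
  side 4: 18 + 3 = 21
  side 5: 13 + 4 = 17
  side 6: 13 = 13
  side 7: 12 = 12
  side 8: 10 = 10
That uses only 8 ≤ 9, so 9 tape sides are enough.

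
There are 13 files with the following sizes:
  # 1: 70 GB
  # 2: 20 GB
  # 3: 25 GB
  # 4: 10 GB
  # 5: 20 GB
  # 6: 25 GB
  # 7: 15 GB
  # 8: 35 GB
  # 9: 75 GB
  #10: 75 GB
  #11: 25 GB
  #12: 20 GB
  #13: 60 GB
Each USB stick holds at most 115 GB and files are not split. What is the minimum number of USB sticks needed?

5

Total = 75 + 75 + 70 + 60 + 35 + 25 + 25 + 25 + 20 + 20 + 20 + 15 + 10 = 475 GB.
Lower bound: ⌈475/115⌉ = 5 USB sticks.
A packing using 5 USB sticks:
  USB stick 1: 75 + 35 = 110
  USB stick 2: 75 + 25 + 15 = 115
  USB stick 3: 70 + 25 + 20 = 115
  USB stick 4: 60 + 25 + 20 + 10 = 115
  USB stick 5: 20 = 20
This matches the lower bound, so 5 is optimal.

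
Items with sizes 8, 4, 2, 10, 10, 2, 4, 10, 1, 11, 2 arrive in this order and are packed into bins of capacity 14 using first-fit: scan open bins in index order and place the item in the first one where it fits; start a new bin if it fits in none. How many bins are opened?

5

  8 → bin 1 (new)  [load 8/14]
  4 → bin 1  [load 12/14]
  2 → bin 1  [load 14/14]
  10 → bin 2 (new)  [load 10/14]
  10 → bin 3 (new)  [load 10/14]
  2 → bin 2  [load 12/14]
  4 → bin 3  [load 14/14]
  10 → bin 4 (new)  [load 10/14]
  1 → bin 2  [load 13/14]
  11 → bin 5 (new)  [load 11/14]
  2 → bin 4  [load 12/14]
5 bins opened.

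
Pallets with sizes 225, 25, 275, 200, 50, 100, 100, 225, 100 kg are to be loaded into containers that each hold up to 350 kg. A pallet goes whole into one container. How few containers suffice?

Total = 275 + 225 + 225 + 200 + 100 + 100 + 100 + 50 + 25 = 1300 kg.
Lower bound: ⌈1300/350⌉ = 4 containers.
A packing using 4 containers:
  container 1: 275 + 50 + 25 = 350
  container 2: 225 + 100 = 325
  container 3: 225 + 100 = 325
  container 4: 200 + 100 = 300
This matches the lower bound, so 4 is optimal.

4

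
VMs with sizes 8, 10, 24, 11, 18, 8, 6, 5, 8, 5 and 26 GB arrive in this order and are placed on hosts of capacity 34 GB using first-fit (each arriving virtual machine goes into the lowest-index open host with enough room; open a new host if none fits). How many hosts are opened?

4

  8 → host 1 (new)  [load 8/34]
  10 → host 1  [load 18/34]
  24 → host 2 (new)  [load 24/34]
  11 → host 1  [load 29/34]
  18 → host 3 (new)  [load 18/34]
  8 → host 2  [load 32/34]
  6 → host 3  [load 24/34]
  5 → host 1  [load 34/34]
  8 → host 3  [load 32/34]
  5 → host 4 (new)  [load 5/34]
  26 → host 4  [load 31/34]
4 hosts opened.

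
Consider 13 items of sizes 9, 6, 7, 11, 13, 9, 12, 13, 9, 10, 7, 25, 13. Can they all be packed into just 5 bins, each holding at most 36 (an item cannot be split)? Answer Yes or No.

A valid assignment using 4 bins:
  bin 1: 25 + 11 = 36
  bin 2: 13 + 13 + 10 = 36
  bin 3: 13 + 9 + 7 + 7 = 36
  bin 4: 12 + 9 + 9 + 6 = 36
That uses only 4 ≤ 5, so 5 bins are enough.

Yes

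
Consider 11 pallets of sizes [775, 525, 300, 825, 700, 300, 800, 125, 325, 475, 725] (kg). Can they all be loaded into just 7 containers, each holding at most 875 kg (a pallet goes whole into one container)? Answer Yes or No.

No

Total = 5875 kg; ⌈5875/875⌉ = 7.
The bound of 7 does not rule out 7, but exhaustive search shows no assignment into 7 containers of capacity 875 kg exists — the minimum is 8.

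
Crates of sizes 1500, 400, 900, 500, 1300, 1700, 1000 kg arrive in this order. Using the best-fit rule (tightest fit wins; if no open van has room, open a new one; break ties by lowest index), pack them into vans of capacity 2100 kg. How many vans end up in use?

  1500 → van 1 (new)  [load 1500/2100]
  400 → van 1  [load 1900/2100]
  900 → van 2 (new)  [load 900/2100]
  500 → van 2  [load 1400/2100]
  1300 → van 3 (new)  [load 1300/2100]
  1700 → van 4 (new)  [load 1700/2100]
  1000 → van 5 (new)  [load 1000/2100]
5 vans opened.

5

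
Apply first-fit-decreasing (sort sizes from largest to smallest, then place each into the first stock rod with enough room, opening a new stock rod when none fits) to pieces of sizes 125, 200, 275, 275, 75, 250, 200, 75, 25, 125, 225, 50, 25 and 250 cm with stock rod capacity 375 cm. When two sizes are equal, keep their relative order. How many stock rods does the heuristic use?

7

Sorted descending: 275, 275, 250, 250, 225, 200, 200, 125, 125, 75, 75, 50, 25, 25.
  275 → stock rod 1 (new)  [load 275/375]
  275 → stock rod 2 (new)  [load 275/375]
  250 → stock rod 3 (new)  [load 250/375]
  250 → stock rod 4 (new)  [load 250/375]
  225 → stock rod 5 (new)  [load 225/375]
  200 → stock rod 6 (new)  [load 200/375]
  200 → stock rod 7 (new)  [load 200/375]
  125 → stock rod 3  [load 375/375]
  125 → stock rod 4  [load 375/375]
  75 → stock rod 1  [load 350/375]
  75 → stock rod 2  [load 350/375]
  50 → stock rod 5  [load 275/375]
  25 → stock rod 1  [load 375/375]
  25 → stock rod 2  [load 375/375]
7 stock rods opened.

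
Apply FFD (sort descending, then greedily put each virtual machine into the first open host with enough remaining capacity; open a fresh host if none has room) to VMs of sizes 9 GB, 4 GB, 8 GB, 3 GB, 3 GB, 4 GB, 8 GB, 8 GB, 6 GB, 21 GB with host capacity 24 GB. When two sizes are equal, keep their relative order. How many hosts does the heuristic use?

4

Sorted descending: 21, 9, 8, 8, 8, 6, 4, 4, 3, 3.
  21 → host 1 (new)  [load 21/24]
  9 → host 2 (new)  [load 9/24]
  8 → host 2  [load 17/24]
  8 → host 3 (new)  [load 8/24]
  8 → host 3  [load 16/24]
  6 → host 2  [load 23/24]
  4 → host 3  [load 20/24]
  4 → host 3  [load 24/24]
  3 → host 1  [load 24/24]
  3 → host 4 (new)  [load 3/24]
4 hosts opened.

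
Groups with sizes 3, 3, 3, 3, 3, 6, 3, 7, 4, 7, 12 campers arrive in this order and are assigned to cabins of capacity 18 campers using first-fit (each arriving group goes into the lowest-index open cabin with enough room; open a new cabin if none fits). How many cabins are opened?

  3 → cabin 1 (new)  [load 3/18]
  3 → cabin 1  [load 6/18]
  3 → cabin 1  [load 9/18]
  3 → cabin 1  [load 12/18]
  3 → cabin 1  [load 15/18]
  6 → cabin 2 (new)  [load 6/18]
  3 → cabin 1  [load 18/18]
  7 → cabin 2  [load 13/18]
  4 → cabin 2  [load 17/18]
  7 → cabin 3 (new)  [load 7/18]
  12 → cabin 4 (new)  [load 12/18]
4 cabins opened.

4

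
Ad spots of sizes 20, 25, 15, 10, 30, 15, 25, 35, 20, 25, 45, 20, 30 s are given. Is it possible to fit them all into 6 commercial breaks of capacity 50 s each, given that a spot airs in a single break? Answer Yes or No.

Total = 315 s; ⌈315/50⌉ = 7.
At least 7 commercial breaks are required, but only 6 are allowed.

No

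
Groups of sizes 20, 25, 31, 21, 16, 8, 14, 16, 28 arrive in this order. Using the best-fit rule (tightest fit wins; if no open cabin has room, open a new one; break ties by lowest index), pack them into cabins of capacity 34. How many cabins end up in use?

  20 → cabin 1 (new)  [load 20/34]
  25 → cabin 2 (new)  [load 25/34]
  31 → cabin 3 (new)  [load 31/34]
  21 → cabin 4 (new)  [load 21/34]
  16 → cabin 5 (new)  [load 16/34]
  8 → cabin 2  [load 33/34]
  14 → cabin 1  [load 34/34]
  16 → cabin 5  [load 32/34]
  28 → cabin 6 (new)  [load 28/34]
6 cabins opened.

6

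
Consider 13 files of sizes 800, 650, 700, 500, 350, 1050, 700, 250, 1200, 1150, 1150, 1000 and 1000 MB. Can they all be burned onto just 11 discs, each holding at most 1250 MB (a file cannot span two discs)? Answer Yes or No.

Yes

A valid assignment using 10 discs:
  disc 1: 1200 = 1200
  disc 2: 1150 = 1150
  disc 3: 1150 = 1150
  disc 4: 1050 = 1050
  disc 5: 1000 + 250 = 1250
  disc 6: 1000 = 1000
  disc 7: 800 + 350 = 1150
  disc 8: 700 + 500 = 1200
  disc 9: 700 = 700
  disc 10: 650 = 650
That uses only 10 ≤ 11, so 11 discs are enough.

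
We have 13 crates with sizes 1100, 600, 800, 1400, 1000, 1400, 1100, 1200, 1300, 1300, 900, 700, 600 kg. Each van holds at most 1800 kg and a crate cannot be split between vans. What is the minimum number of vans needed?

9

Total = 1400 + 1400 + 1300 + 1300 + 1200 + 1100 + 1100 + 1000 + 900 + 800 + 700 + 600 + 600 = 13400 kg.
Lower bound: ⌈13400/1800⌉ = 8 vans.
A packing using 9 vans:
  van 1: 1400 = 1400
  van 2: 1400 = 1400
  van 3: 1300 = 1300
  van 4: 1300 = 1300
  van 5: 1200 + 600 = 1800
  van 6: 1100 + 700 = 1800
  van 7: 1100 + 600 = 1700
  van 8: 1000 + 800 = 1800
  van 9: 900 = 900
No arrangement into 8 vans stays within capacity, so 9 is optimal.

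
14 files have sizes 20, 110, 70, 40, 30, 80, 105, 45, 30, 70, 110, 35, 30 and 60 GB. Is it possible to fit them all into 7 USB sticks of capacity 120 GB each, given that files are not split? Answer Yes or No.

Total = 835 GB; ⌈835/120⌉ = 7.
The bound of 7 does not rule out 7, but exhaustive search shows no assignment into 7 USB sticks of capacity 120 GB exists — the minimum is 8.

No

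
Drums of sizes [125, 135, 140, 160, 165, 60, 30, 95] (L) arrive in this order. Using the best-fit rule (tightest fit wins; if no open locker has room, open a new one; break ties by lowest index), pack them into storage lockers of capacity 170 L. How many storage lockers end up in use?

6

  125 → locker 1 (new)  [load 125/170]
  135 → locker 2 (new)  [load 135/170]
  140 → locker 3 (new)  [load 140/170]
  160 → locker 4 (new)  [load 160/170]
  165 → locker 5 (new)  [load 165/170]
  60 → locker 6 (new)  [load 60/170]
  30 → locker 3  [load 170/170]
  95 → locker 6  [load 155/170]
6 storage lockers opened.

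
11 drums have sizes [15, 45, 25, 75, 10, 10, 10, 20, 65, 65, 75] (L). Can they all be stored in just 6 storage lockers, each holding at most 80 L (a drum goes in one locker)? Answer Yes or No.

Yes

A valid assignment using 6 storage lockers:
  locker 1: 75 = 75
  locker 2: 75 = 75
  locker 3: 65 + 15 = 80
  locker 4: 65 + 10 = 75
  locker 5: 45 + 25 + 10 = 80
  locker 6: 20 + 10 = 30
Every load is within 80 L, so 6 storage lockers suffice.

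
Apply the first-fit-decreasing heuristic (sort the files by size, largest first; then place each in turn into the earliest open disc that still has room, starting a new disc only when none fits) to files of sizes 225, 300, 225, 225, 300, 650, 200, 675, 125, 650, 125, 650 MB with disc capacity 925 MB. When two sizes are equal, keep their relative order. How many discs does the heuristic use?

Sorted descending: 675, 650, 650, 650, 300, 300, 225, 225, 225, 200, 125, 125.
  675 → disc 1 (new)  [load 675/925]
  650 → disc 2 (new)  [load 650/925]
  650 → disc 3 (new)  [load 650/925]
  650 → disc 4 (new)  [load 650/925]
  300 → disc 5 (new)  [load 300/925]
  300 → disc 5  [load 600/925]
  225 → disc 1  [load 900/925]
  225 → disc 2  [load 875/925]
  225 → disc 3  [load 875/925]
  200 → disc 4  [load 850/925]
  125 → disc 5  [load 725/925]
  125 → disc 5  [load 850/925]
5 discs opened.

5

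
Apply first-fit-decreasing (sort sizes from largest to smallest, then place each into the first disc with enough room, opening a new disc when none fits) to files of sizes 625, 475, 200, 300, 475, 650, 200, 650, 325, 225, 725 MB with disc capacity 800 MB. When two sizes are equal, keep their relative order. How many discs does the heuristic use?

7

Sorted descending: 725, 650, 650, 625, 475, 475, 325, 300, 225, 200, 200.
  725 → disc 1 (new)  [load 725/800]
  650 → disc 2 (new)  [load 650/800]
  650 → disc 3 (new)  [load 650/800]
  625 → disc 4 (new)  [load 625/800]
  475 → disc 5 (new)  [load 475/800]
  475 → disc 6 (new)  [load 475/800]
  325 → disc 5  [load 800/800]
  300 → disc 6  [load 775/800]
  225 → disc 7 (new)  [load 225/800]
  200 → disc 7  [load 425/800]
  200 → disc 7  [load 625/800]
7 discs opened.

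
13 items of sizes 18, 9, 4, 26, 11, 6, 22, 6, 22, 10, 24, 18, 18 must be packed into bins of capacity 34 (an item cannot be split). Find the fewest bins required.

Total = 26 + 24 + 22 + 22 + 18 + 18 + 18 + 11 + 10 + 9 + 6 + 6 + 4 = 194.
Lower bound: ⌈194/34⌉ = 6 bins.
Also, 7 items each exceed 17, and no two of those can share a bin, so at least 7 bins are needed.
A packing using 7 bins:
  bin 1: 26 + 6 = 32
  bin 2: 24 + 10 = 34
  bin 3: 22 + 11 = 33
  bin 4: 22 + 9 = 31
  bin 5: 18 + 6 + 4 = 28
  bin 6: 18 = 18
  bin 7: 18 = 18
This matches the lower bound, so 7 is optimal.

7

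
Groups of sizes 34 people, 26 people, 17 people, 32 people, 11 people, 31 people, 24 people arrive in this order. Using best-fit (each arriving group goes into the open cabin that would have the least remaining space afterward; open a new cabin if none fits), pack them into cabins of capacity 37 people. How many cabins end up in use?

  34 → cabin 1 (new)  [load 34/37]
  26 → cabin 2 (new)  [load 26/37]
  17 → cabin 3 (new)  [load 17/37]
  32 → cabin 4 (new)  [load 32/37]
  11 → cabin 2  [load 37/37]
  31 → cabin 5 (new)  [load 31/37]
  24 → cabin 6 (new)  [load 24/37]
6 cabins opened.

6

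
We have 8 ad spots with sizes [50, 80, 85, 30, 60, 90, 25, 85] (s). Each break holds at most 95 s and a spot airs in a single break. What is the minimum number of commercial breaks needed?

6

Total = 90 + 85 + 85 + 80 + 60 + 50 + 30 + 25 = 505 s.
Lower bound: ⌈505/95⌉ = 6 commercial breaks.
A packing using 6 commercial breaks:
  break 1: 90 = 90
  break 2: 85 = 85
  break 3: 85 = 85
  break 4: 80 = 80
  break 5: 60 + 30 = 90
  break 6: 50 + 25 = 75
This matches the lower bound, so 6 is optimal.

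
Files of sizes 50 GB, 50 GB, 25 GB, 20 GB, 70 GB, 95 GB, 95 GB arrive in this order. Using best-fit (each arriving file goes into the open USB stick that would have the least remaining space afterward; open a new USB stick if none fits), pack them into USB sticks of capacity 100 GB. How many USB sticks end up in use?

5

  50 → USB stick 1 (new)  [load 50/100]
  50 → USB stick 1  [load 100/100]
  25 → USB stick 2 (new)  [load 25/100]
  20 → USB stick 2  [load 45/100]
  70 → USB stick 3 (new)  [load 70/100]
  95 → USB stick 4 (new)  [load 95/100]
  95 → USB stick 5 (new)  [load 95/100]
5 USB sticks opened.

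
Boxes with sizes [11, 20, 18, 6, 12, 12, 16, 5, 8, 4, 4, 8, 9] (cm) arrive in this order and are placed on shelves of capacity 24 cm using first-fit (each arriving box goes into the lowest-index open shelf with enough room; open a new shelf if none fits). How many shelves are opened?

6

  11 → shelf 1 (new)  [load 11/24]
  20 → shelf 2 (new)  [load 20/24]
  18 → shelf 3 (new)  [load 18/24]
  6 → shelf 1  [load 17/24]
  12 → shelf 4 (new)  [load 12/24]
  12 → shelf 4  [load 24/24]
  16 → shelf 5 (new)  [load 16/24]
  5 → shelf 1  [load 22/24]
  8 → shelf 5  [load 24/24]
  4 → shelf 2  [load 24/24]
  4 → shelf 3  [load 22/24]
  8 → shelf 6 (new)  [load 8/24]
  9 → shelf 6  [load 17/24]
6 shelves opened.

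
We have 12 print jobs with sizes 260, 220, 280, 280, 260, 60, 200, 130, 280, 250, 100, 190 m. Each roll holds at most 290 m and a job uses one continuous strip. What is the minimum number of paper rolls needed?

Total = 280 + 280 + 280 + 260 + 260 + 250 + 220 + 200 + 190 + 130 + 100 + 60 = 2510 m.
Lower bound: ⌈2510/290⌉ = 9 paper rolls.
A packing using 10 paper rolls:
  roll 1: 280 = 280
  roll 2: 280 = 280
  roll 3: 280 = 280
  roll 4: 260 = 260
  roll 5: 260 = 260
  roll 6: 250 = 250
  roll 7: 220 + 60 = 280
  roll 8: 200 = 200
  roll 9: 190 + 100 = 290
  roll 10: 130 = 130
No arrangement into 9 paper rolls stays within capacity, so 10 is optimal.

10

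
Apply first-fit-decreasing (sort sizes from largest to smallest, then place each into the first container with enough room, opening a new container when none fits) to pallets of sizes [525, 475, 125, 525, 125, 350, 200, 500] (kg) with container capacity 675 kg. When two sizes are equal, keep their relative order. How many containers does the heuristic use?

5

Sorted descending: 525, 525, 500, 475, 350, 200, 125, 125.
  525 → container 1 (new)  [load 525/675]
  525 → container 2 (new)  [load 525/675]
  500 → container 3 (new)  [load 500/675]
  475 → container 4 (new)  [load 475/675]
  350 → container 5 (new)  [load 350/675]
  200 → container 4  [load 675/675]
  125 → container 1  [load 650/675]
  125 → container 2  [load 650/675]
5 containers opened.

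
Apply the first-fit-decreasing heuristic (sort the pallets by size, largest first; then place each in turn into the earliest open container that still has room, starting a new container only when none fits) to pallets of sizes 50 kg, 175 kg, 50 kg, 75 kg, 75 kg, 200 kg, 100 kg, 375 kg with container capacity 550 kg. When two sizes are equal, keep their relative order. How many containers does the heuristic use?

2

Sorted descending: 375, 200, 175, 100, 75, 75, 50, 50.
  375 → container 1 (new)  [load 375/550]
  200 → container 2 (new)  [load 200/550]
  175 → container 1  [load 550/550]
  100 → container 2  [load 300/550]
  75 → container 2  [load 375/550]
  75 → container 2  [load 450/550]
  50 → container 2  [load 500/550]
  50 → container 2  [load 550/550]
2 containers opened.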